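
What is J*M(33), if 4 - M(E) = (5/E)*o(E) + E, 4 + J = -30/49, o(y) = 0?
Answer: 6554/49 ≈ 133.76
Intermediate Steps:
J = -226/49 (J = -4 - 30/49 = -226/49 ≈ -4.6122)
M(E) = 4 - E (M(E) = 4 - ((5/E)*0 + E) = 4 - (0 + E) = 4 - E)
J*M(33) = -226*(4 - 1*33)/49 = -226*(4 - 33)/49 = -226/49*(-29) = 6554/49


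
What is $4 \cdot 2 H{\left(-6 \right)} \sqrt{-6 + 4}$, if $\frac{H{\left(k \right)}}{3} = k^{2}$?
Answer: $864 i \sqrt{2} \approx 1221.9 i$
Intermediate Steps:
$H{\left(k \right)} = 3 k^{2}$
$4 \cdot 2 H{\left(-6 \right)} \sqrt{-6 + 4} = 4 \cdot 2 \cdot 3 \left(-6\right)^{2} \sqrt{-6 + 4} = 8 \cdot 3 \cdot 36 \sqrt{-2} = 8 \cdot 108 i \sqrt{2} = 864 i \sqrt{2}$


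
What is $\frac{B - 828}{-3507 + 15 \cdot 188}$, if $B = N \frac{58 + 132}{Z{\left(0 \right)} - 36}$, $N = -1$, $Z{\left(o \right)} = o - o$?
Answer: $\frac{14809}{12366} \approx 1.1976$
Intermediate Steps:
$Z{\left(o \right)} = 0$
$B = \frac{95}{18}$ ($B = - \frac{58 + 132}{0 - 36} = - \frac{190}{-36} = - \frac{190 \left(-1\right)}{36} = \left(-1\right) \left(- \frac{95}{18}\right) = \frac{95}{18} \approx 5.2778$)
$\frac{B - 828}{-3507 + 15 \cdot 188} = \frac{\frac{95}{18} - 828}{-3507 + 15 \cdot 188} = - \frac{14809}{18 \left(-3507 + 2820\right)} = - \frac{14809}{18 \left(-687\right)} = \left(- \frac{14809}{18}\right) \left(- \frac{1}{687}\right) = \frac{14809}{12366}$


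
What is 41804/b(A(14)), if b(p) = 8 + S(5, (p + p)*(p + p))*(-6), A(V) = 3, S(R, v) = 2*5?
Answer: -10451/13 ≈ -803.92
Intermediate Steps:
S(R, v) = 10
b(p) = -52 (b(p) = 8 + 10*(-6) = 8 - 60 = -52)
41804/b(A(14)) = 41804/(-52) = 41804*(-1/52) = -10451/13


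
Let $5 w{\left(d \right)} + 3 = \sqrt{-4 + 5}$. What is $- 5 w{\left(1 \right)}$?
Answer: $2$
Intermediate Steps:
$w{\left(d \right)} = - \frac{2}{5}$ ($w{\left(d \right)} = - \frac{3}{5} + \frac{\sqrt{-4 + 5}}{5} = - \frac{3}{5} + \frac{\sqrt{1}}{5} = - \frac{3}{5} + \frac{1}{5} \cdot 1 = - \frac{3}{5} + \frac{1}{5} = - \frac{2}{5}$)
$- 5 w{\left(1 \right)} = \left(-5\right) \left(- \frac{2}{5}\right) = 2$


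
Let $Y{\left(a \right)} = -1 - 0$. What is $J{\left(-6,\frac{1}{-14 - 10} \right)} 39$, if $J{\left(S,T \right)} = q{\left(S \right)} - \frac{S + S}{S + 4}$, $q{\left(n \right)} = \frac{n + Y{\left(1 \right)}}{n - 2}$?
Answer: $- \frac{1599}{8} \approx -199.88$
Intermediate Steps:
$Y{\left(a \right)} = -1$ ($Y{\left(a \right)} = -1 + 0 = -1$)
$q{\left(n \right)} = \frac{-1 + n}{-2 + n}$ ($q{\left(n \right)} = \frac{n - 1}{n - 2} = \frac{-1 + n}{-2 + n}$)
$J{\left(S,T \right)} = \frac{-1 + S}{-2 + S} - \frac{2 S}{4 + S}$ ($J{\left(S,T \right)} = \frac{-1 + S}{-2 + S} - \frac{S + S}{S + 4} = \frac{-1 + S}{-2 + S} - \frac{2 S}{4 + S}$)
$J{\left(-6,\frac{1}{-14 - 10} \right)} 39 = \frac{-4 - \left(-6\right)^{2} + 7 \left(-6\right)}{-8 + \left(-6\right)^{2} + 2 \left(-6\right)} 39 = \frac{-4 - 36 - 42}{-8 + 36 - 12} \cdot 39 = \frac{-4 - 36 - 42}{16} \cdot 39 = \frac{1}{16} \left(-82\right) 39 = \left(- \frac{41}{8}\right) 39 = - \frac{1599}{8}$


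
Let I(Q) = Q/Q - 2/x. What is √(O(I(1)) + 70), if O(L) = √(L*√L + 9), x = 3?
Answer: √(630 + 3*√(81 + √3))/3 ≈ 8.5459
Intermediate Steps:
I(Q) = ⅓ (I(Q) = Q/Q - 2/3 = 1 - 2*⅓ = 1 - ⅔ = ⅓)
O(L) = √(9 + L^(3/2)) (O(L) = √(L^(3/2) + 9) = √(9 + L^(3/2)))
√(O(I(1)) + 70) = √(√(9 + (⅓)^(3/2)) + 70) = √(√(9 + √3/9) + 70) = √(70 + √(9 + √3/9))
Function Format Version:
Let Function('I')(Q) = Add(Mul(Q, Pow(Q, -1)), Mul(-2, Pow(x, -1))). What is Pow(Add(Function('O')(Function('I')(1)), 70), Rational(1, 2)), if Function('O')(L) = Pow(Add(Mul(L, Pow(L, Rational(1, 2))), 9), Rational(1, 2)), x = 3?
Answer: Mul(Rational(1, 3), Pow(Add(630, Mul(3, Pow(Add(81, Pow(3, Rational(1, 2))), Rational(1, 2)))), Rational(1, 2))) ≈ 8.5459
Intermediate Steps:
Function('I')(Q) = Rational(1, 3) (Function('I')(Q) = Add(Mul(Q, Pow(Q, -1)), Mul(-2, Pow(3, -1))) = Add(1, Mul(-2, Rational(1, 3))) = Add(1, Rational(-2, 3)) = Rational(1, 3))
Function('O')(L) = Pow(Add(9, Pow(L, Rational(3, 2))), Rational(1, 2)) (Function('O')(L) = Pow(Add(Pow(L, Rational(3, 2)), 9), Rational(1, 2)) = Pow(Add(9, Pow(L, Rational(3, 2))), Rational(1, 2)))
Pow(Add(Function('O')(Function('I')(1)), 70), Rational(1, 2)) = Pow(Add(Pow(Add(9, Pow(Rational(1, 3), Rational(3, 2))), Rational(1, 2)), 70), Rational(1, 2)) = Pow(Add(Pow(Add(9, Mul(Rational(1, 9), Pow(3, Rational(1, 2)))), Rational(1, 2)), 70), Rational(1, 2)) = Pow(Add(70, Pow(Add(9, Mul(Rational(1, 9), Pow(3, Rational(1, 2)))), Rational(1, 2))), Rational(1, 2))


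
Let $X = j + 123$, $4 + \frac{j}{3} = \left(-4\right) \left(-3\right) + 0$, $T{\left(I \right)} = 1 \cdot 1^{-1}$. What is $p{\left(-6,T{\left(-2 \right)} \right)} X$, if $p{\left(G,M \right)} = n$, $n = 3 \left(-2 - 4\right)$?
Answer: $-2646$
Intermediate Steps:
$T{\left(I \right)} = 1$ ($T{\left(I \right)} = 1 \cdot 1 = 1$)
$j = 24$ ($j = -12 + 3 \left(\left(-4\right) \left(-3\right) + 0\right) = -12 + 3 \left(12 + 0\right) = -12 + 3 \cdot 12 = -12 + 36 = 24$)
$n = -18$ ($n = 3 \left(-6\right) = -18$)
$p{\left(G,M \right)} = -18$
$X = 147$ ($X = 24 + 123 = 147$)
$p{\left(-6,T{\left(-2 \right)} \right)} X = \left(-18\right) 147 = -2646$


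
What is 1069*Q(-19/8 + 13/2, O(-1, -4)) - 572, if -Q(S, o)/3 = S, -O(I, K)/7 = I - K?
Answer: -110407/8 ≈ -13801.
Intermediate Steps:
O(I, K) = -7*I + 7*K (O(I, K) = -7*(I - K) = -7*I + 7*K)
Q(S, o) = -3*S
1069*Q(-19/8 + 13/2, O(-1, -4)) - 572 = 1069*(-3*(-19/8 + 13/2)) - 572 = 1069*(-3*33/8) - 572 = 1069*(-99/8) - 572 = -105831/8 - 572 = -110407/8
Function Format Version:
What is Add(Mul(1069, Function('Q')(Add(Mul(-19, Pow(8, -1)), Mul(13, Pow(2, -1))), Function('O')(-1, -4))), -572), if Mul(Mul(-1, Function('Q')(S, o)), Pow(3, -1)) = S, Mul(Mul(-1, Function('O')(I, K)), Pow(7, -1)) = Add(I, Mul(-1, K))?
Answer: Rational(-110407, 8) ≈ -13801.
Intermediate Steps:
Function('O')(I, K) = Add(Mul(-7, I), Mul(7, K)) (Function('O')(I, K) = Mul(-7, Add(I, Mul(-1, K))) = Add(Mul(-7, I), Mul(7, K)))
Function('Q')(S, o) = Mul(-3, S)
Add(Mul(1069, Function('Q')(Add(Mul(-19, Pow(8, -1)), Mul(13, Pow(2, -1))), Function('O')(-1, -4))), -572) = Add(Mul(1069, Mul(-3, Add(Mul(-19, Pow(8, -1)), Mul(13, Pow(2, -1))))), -572) = Add(Mul(1069, Mul(-3, Add(Mul(-19, Rational(1, 8)), Mul(13, Rational(1, 2))))), -572) = Add(Mul(1069, Mul(-3, Add(Rational(-19, 8), Rational(13, 2)))), -572) = Add(Mul(1069, Mul(-3, Rational(33, 8))), -572) = Add(Mul(1069, Rational(-99, 8)), -572) = Add(Rational(-105831, 8), -572) = Rational(-110407, 8)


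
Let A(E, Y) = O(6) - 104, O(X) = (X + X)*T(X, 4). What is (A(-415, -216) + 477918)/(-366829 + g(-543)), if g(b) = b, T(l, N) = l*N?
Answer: -239051/183686 ≈ -1.3014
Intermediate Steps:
T(l, N) = N*l
O(X) = 8*X² (O(X) = (X + X)*(4*X) = (2*X)*(4*X) = 8*X²)
A(E, Y) = 184 (A(E, Y) = 8*6² - 104 = 8*36 - 104 = 288 - 104 = 184)
(A(-415, -216) + 477918)/(-366829 + g(-543)) = (184 + 477918)/(-366829 - 543) = 478102/(-367372) = 478102*(-1/367372) = -239051/183686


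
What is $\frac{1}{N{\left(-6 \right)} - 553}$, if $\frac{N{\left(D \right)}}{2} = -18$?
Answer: $- \frac{1}{589} \approx -0.0016978$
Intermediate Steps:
$N{\left(D \right)} = -36$ ($N{\left(D \right)} = 2 \left(-18\right) = -36$)
$\frac{1}{N{\left(-6 \right)} - 553} = \frac{1}{-36 - 553} = \frac{1}{-589} = - \frac{1}{589}$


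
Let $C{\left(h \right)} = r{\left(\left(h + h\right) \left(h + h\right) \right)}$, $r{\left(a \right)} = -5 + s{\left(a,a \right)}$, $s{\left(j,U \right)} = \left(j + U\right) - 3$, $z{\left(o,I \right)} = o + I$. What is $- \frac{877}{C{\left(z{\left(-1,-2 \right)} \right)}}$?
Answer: $- \frac{877}{64} \approx -13.703$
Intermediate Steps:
$z{\left(o,I \right)} = I + o$
$s{\left(j,U \right)} = -3 + U + j$ ($s{\left(j,U \right)} = \left(U + j\right) - 3 = -3 + U + j$)
$r{\left(a \right)} = -8 + 2 a$ ($r{\left(a \right)} = -5 + \left(-3 + a + a\right) = -5 + \left(-3 + 2 a\right) = -8 + 2 a$)
$C{\left(h \right)} = -8 + 8 h^{2}$ ($C{\left(h \right)} = -8 + 2 \left(h + h\right) \left(h + h\right) = -8 + 2 \cdot 2 h 2 h = -8 + 2 \cdot 4 h^{2} = -8 + 8 h^{2}$)
$- \frac{877}{C{\left(z{\left(-1,-2 \right)} \right)}} = - \frac{877}{-8 + 8 \left(-2 - 1\right)^{2}} = - \frac{877}{-8 + 8 \left(-3\right)^{2}} = - \frac{877}{-8 + 8 \cdot 9} = - \frac{877}{-8 + 72} = - \frac{877}{64}$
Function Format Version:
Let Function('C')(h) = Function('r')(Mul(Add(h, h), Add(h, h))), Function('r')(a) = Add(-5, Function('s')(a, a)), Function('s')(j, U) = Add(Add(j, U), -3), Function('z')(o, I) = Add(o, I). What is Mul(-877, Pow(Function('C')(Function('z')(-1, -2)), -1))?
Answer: Rational(-877, 64) ≈ -13.703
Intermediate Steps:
Function('z')(o, I) = Add(I, o)
Function('s')(j, U) = Add(-3, U, j) (Function('s')(j, U) = Add(Add(U, j), -3) = Add(-3, U, j))
Function('r')(a) = Add(-8, Mul(2, a)) (Function('r')(a) = Add(-5, Add(-3, a, a)) = Add(-5, Add(-3, Mul(2, a))) = Add(-8, Mul(2, a)))
Function('C')(h) = Add(-8, Mul(8, Pow(h, 2))) (Function('C')(h) = Add(-8, Mul(2, Mul(Add(h, h), Add(h, h)))) = Add(-8, Mul(2, Mul(Mul(2, h), Mul(2, h)))) = Add(-8, Mul(2, Mul(4, Pow(h, 2)))) = Add(-8, Mul(8, Pow(h, 2))))
Mul(-877, Pow(Function('C')(Function('z')(-1, -2)), -1)) = Mul(-877, Pow(Add(-8, Mul(8, Pow(Add(-2, -1), 2))), -1)) = Mul(-877, Pow(Add(-8, Mul(8, Pow(-3, 2))), -1)) = Mul(-877, Pow(Add(-8, Mul(8, 9)), -1)) = Mul(-877, Pow(Add(-8, 72), -1)) = Mul(-877, Pow(64, -1)) = Mul(-877, Rational(1, 64)) = Rational(-877, 64)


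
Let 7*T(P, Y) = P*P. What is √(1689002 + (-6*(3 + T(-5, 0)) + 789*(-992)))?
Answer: 1781*√14/7 ≈ 951.98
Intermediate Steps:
T(P, Y) = P²/7 (T(P, Y) = (P*P)/7 = P²/7)
√(1689002 + (-6*(3 + T(-5, 0)) + 789*(-992))) = √(1689002 + (-6*(3 + (⅐)*(-5)²) + 789*(-992))) = √(1689002 + (-6*(3 + (⅐)*25) - 782688)) = √(1689002 + (-6*(3 + 25/7) - 782688)) = √(1689002 + (-6*46/7 - 782688)) = √(1689002 + (-276/7 - 782688)) = √(1689002 - 5479092/7) = √(6343922/7) = 1781*√14/7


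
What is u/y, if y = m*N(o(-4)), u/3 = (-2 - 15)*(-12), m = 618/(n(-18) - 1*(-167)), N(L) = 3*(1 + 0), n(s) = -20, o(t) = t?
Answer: 4998/103 ≈ 48.524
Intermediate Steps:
N(L) = 3 (N(L) = 3*1 = 3)
m = 206/49 (m = 618/(-20 - 1*(-167)) = 618/(-20 + 167) = 618/147 = 618*(1/147) = 206/49 ≈ 4.2041)
u = 612 (u = 3*((-2 - 15)*(-12)) = 3*(-17*(-12)) = 3*204 = 612)
y = 618/49 (y = (206/49)*3 = 618/49 ≈ 12.612)
u/y = 612/(618/49) = 612*(49/618) = 4998/103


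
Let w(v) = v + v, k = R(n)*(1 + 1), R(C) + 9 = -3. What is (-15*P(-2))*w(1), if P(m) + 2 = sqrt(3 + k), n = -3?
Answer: 60 - 30*I*sqrt(21) ≈ 60.0 - 137.48*I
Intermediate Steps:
R(C) = -12 (R(C) = -9 - 3 = -12)
k = -24 (k = -12*(1 + 1) = -12*2 = -24)
P(m) = -2 + I*sqrt(21) (P(m) = -2 + sqrt(3 - 24) = -2 + sqrt(-21) = -2 + I*sqrt(21))
w(v) = 2*v
(-15*P(-2))*w(1) = (-15*(-2 + I*sqrt(21)))*(2*1) = (30 - 15*I*sqrt(21))*2 = 60 - 30*I*sqrt(21)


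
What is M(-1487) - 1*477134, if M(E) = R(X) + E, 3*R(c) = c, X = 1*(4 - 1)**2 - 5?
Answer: -1435859/3 ≈ -4.7862e+5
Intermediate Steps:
X = 4 (X = 1*3**2 - 5 = 1*9 - 5 = 9 - 5 = 4)
R(c) = c/3
M(E) = 4/3 + E (M(E) = (1/3)*4 + E = 4/3 + E)
M(-1487) - 1*477134 = (4/3 - 1487) - 1*477134 = -4457/3 - 477134 = -1435859/3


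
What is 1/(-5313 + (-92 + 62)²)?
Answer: -1/4413 ≈ -0.00022660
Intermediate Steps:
1/(-5313 + (-92 + 62)²) = 1/(-5313 + (-30)²) = 1/(-5313 + 900) = 1/(-4413) = -1/4413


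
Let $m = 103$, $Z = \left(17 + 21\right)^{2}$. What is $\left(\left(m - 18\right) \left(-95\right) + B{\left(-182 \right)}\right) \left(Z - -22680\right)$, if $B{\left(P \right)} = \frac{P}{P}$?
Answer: $-194777176$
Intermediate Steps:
$Z = 1444$ ($Z = 38^{2} = 1444$)
$B{\left(P \right)} = 1$
$\left(\left(m - 18\right) \left(-95\right) + B{\left(-182 \right)}\right) \left(Z - -22680\right) = \left(\left(103 - 18\right) \left(-95\right) + 1\right) \left(1444 - -22680\right) = \left(\left(103 - 18\right) \left(-95\right) + 1\right) \left(1444 + 22680\right) = \left(85 \left(-95\right) + 1\right) 24124 = \left(-8075 + 1\right) 24124 = \left(-8074\right) 24124 = -194777176$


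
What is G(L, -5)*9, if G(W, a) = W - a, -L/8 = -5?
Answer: 405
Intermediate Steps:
L = 40 (L = -8*(-5) = 40)
G(L, -5)*9 = (40 - 1*(-5))*9 = (40 + 5)*9 = 45*9 = 405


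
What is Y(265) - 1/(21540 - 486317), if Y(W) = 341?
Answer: 158488958/464777 ≈ 341.00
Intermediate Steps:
Y(265) - 1/(21540 - 486317) = 341 - 1/(21540 - 486317) = 341 - 1/(-464777) = 341 - 1*(-1/464777) = 341 + 1/464777 = 158488958/464777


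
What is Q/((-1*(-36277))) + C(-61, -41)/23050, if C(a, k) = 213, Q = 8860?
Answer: 211950001/836184850 ≈ 0.25347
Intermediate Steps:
Q/((-1*(-36277))) + C(-61, -41)/23050 = 8860/((-1*(-36277))) + 213/23050 = 8860/36277 + 213*(1/23050) = 8860*(1/36277) + 213/23050 = 8860/36277 + 213/23050 = 211950001/836184850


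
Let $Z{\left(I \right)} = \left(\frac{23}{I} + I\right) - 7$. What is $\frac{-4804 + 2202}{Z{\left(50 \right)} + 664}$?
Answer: $- \frac{130100}{35373} \approx -3.6779$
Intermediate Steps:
$Z{\left(I \right)} = -7 + I + \frac{23}{I}$ ($Z{\left(I \right)} = \left(I + \frac{23}{I}\right) - 7 = -7 + I + \frac{23}{I}$)
$\frac{-4804 + 2202}{Z{\left(50 \right)} + 664} = \frac{-4804 + 2202}{\left(-7 + 50 + \frac{23}{50}\right) + 664} = - \frac{2602}{\left(-7 + 50 + 23 \cdot \frac{1}{50}\right) + 664} = - \frac{2602}{\left(-7 + 50 + \frac{23}{50}\right) + 664} = - \frac{2602}{\frac{2173}{50} + 664} = - \frac{2602}{\frac{35373}{50}} = \left(-2602\right) \frac{50}{35373} = - \frac{130100}{35373}$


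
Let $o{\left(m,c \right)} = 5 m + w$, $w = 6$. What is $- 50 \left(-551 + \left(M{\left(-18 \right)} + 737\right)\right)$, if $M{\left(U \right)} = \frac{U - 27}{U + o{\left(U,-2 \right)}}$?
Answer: $- \frac{158475}{17} \approx -9322.1$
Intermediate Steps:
$o{\left(m,c \right)} = 6 + 5 m$ ($o{\left(m,c \right)} = 5 m + 6 = 6 + 5 m$)
$M{\left(U \right)} = \frac{-27 + U}{6 + 6 U}$ ($M{\left(U \right)} = \frac{U - 27}{U + \left(6 + 5 U\right)} = \frac{-27 + U}{6 + 6 U}$)
$- 50 \left(-551 + \left(M{\left(-18 \right)} + 737\right)\right) = - 50 \left(-551 + \left(\frac{-27 - 18}{6 \left(1 - 18\right)} + 737\right)\right) = - 50 \left(-551 + \left(\frac{1}{6} \frac{1}{-17} \left(-45\right) + 737\right)\right) = - 50 \left(-551 + \left(\frac{1}{6} \left(- \frac{1}{17}\right) \left(-45\right) + 737\right)\right) = - 50 \left(-551 + \left(\frac{15}{34} + 737\right)\right) = - 50 \left(-551 + \frac{25073}{34}\right) = \left(-50\right) \frac{6339}{34} = - \frac{158475}{17}$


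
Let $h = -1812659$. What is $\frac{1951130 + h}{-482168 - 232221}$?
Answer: $- \frac{138471}{714389} \approx -0.19383$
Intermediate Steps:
$\frac{1951130 + h}{-482168 - 232221} = \frac{1951130 - 1812659}{-482168 - 232221} = \frac{138471}{-714389} = 138471 \left(- \frac{1}{714389}\right) = - \frac{138471}{714389}$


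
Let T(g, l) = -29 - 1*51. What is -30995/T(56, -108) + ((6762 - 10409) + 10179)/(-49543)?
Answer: 307012545/792688 ≈ 387.31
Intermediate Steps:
T(g, l) = -80 (T(g, l) = -29 - 51 = -80)
-30995/T(56, -108) + ((6762 - 10409) + 10179)/(-49543) = -30995/(-80) + ((6762 - 10409) + 10179)/(-49543) = -30995*(-1/80) + (-3647 + 10179)*(-1/49543) = 6199/16 + 6532*(-1/49543) = 6199/16 - 6532/49543 = 307012545/792688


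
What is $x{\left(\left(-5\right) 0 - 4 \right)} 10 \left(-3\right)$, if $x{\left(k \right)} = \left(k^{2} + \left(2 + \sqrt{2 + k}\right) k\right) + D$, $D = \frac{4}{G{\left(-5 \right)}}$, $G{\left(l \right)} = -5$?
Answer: $-216 + 120 i \sqrt{2} \approx -216.0 + 169.71 i$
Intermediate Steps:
$D = - \frac{4}{5}$ ($D = \frac{4}{-5} = 4 \left(- \frac{1}{5}\right) = - \frac{4}{5} \approx -0.8$)
$x{\left(k \right)} = - \frac{4}{5} + k^{2} + k \left(2 + \sqrt{2 + k}\right)$ ($x{\left(k \right)} = \left(k^{2} + \left(2 + \sqrt{2 + k}\right) k\right) - \frac{4}{5} = \left(k^{2} + k \left(2 + \sqrt{2 + k}\right)\right) - \frac{4}{5} = - \frac{4}{5} + k^{2} + k \left(2 + \sqrt{2 + k}\right)$)
$x{\left(\left(-5\right) 0 - 4 \right)} 10 \left(-3\right) = \left(- \frac{4}{5} + \left(\left(-5\right) 0 - 4\right)^{2} + 2 \left(\left(-5\right) 0 - 4\right) + \left(\left(-5\right) 0 - 4\right) \sqrt{2 - 4}\right) 10 \left(-3\right) = \left(- \frac{4}{5} + \left(0 - 4\right)^{2} + 2 \left(0 - 4\right) + \left(0 - 4\right) \sqrt{2 + \left(0 - 4\right)}\right) 10 \left(-3\right) = \left(- \frac{4}{5} + \left(-4\right)^{2} + 2 \left(-4\right) - 4 \sqrt{2 - 4}\right) 10 \left(-3\right) = \left(- \frac{4}{5} + 16 - 8 - 4 \sqrt{-2}\right) 10 \left(-3\right) = \left(- \frac{4}{5} + 16 - 8 - 4 i \sqrt{2}\right) 10 \left(-3\right) = \left(\frac{36}{5} - 4 i \sqrt{2}\right) 10 \left(-3\right) = \left(72 - 40 i \sqrt{2}\right) \left(-3\right) = -216 + 120 i \sqrt{2}$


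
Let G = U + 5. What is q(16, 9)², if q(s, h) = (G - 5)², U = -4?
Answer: 256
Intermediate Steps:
G = 1 (G = -4 + 5 = 1)
q(s, h) = 16 (q(s, h) = (1 - 5)² = (-4)² = 16)
q(16, 9)² = 16² = 256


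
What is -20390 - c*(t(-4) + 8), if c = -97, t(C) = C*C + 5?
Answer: -17577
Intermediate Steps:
t(C) = 5 + C² (t(C) = C² + 5 = 5 + C²)
-20390 - c*(t(-4) + 8) = -20390 - (-97)*((5 + (-4)²) + 8) = -20390 - (-97)*((5 + 16) + 8) = -20390 - (-97)*(21 + 8) = -20390 - (-97)*29 = -20390 - 1*(-2813) = -20390 + 2813 = -17577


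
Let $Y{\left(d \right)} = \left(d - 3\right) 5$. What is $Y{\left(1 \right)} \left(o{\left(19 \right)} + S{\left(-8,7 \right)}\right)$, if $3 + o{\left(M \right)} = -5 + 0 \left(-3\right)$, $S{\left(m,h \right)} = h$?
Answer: $10$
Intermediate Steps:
$o{\left(M \right)} = -8$ ($o{\left(M \right)} = -3 + \left(-5 + 0 \left(-3\right)\right) = -3 + \left(-5 + 0\right) = -3 - 5 = -8$)
$Y{\left(d \right)} = -15 + 5 d$ ($Y{\left(d \right)} = \left(-3 + d\right) 5 = -15 + 5 d$)
$Y{\left(1 \right)} \left(o{\left(19 \right)} + S{\left(-8,7 \right)}\right) = \left(-15 + 5 \cdot 1\right) \left(-8 + 7\right) = \left(-15 + 5\right) \left(-1\right) = \left(-10\right) \left(-1\right) = 10$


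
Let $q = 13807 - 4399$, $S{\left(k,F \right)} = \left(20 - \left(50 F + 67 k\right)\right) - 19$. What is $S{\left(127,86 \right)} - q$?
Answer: $-22216$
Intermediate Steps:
$S{\left(k,F \right)} = 1 - 67 k - 50 F$ ($S{\left(k,F \right)} = \left(20 - 67 k - 50 F\right) - 19 = 1 - 67 k - 50 F$)
$q = 9408$ ($q = 13807 - 4399 = 9408$)
$S{\left(127,86 \right)} - q = \left(1 - 8509 - 4300\right) - 9408 = -12808 - 9408 = -22216$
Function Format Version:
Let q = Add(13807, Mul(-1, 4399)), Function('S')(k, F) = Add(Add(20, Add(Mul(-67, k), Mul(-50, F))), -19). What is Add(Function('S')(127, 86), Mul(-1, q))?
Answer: -22216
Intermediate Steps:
Function('S')(k, F) = Add(1, Mul(-67, k), Mul(-50, F)) (Function('S')(k, F) = Add(Add(20, Mul(-67, k), Mul(-50, F)), -19) = Add(1, Mul(-67, k), Mul(-50, F)))
q = 9408 (q = Add(13807, -4399) = 9408)
Add(Function('S')(127, 86), Mul(-1, q)) = Add(Add(1, Mul(-67, 127), Mul(-50, 86)), Mul(-1, 9408)) = Add(Add(1, -8509, -4300), -9408) = Add(-12808, -9408) = -22216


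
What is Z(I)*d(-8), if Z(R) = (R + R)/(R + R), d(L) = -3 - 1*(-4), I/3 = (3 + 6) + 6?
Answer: 1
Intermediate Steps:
I = 45 (I = 3*((3 + 6) + 6) = 3*(9 + 6) = 3*15 = 45)
d(L) = 1 (d(L) = -3 + 4 = 1)
Z(R) = 1 (Z(R) = (2*R)/((2*R)) = (2*R)*(1/(2*R)) = 1)
Z(I)*d(-8) = 1*1 = 1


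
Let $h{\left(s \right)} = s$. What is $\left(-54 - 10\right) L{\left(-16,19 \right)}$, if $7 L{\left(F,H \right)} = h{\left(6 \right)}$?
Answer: $- \frac{384}{7} \approx -54.857$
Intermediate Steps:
$L{\left(F,H \right)} = \frac{6}{7}$ ($L{\left(F,H \right)} = \frac{1}{7} \cdot 6 = \frac{6}{7}$)
$\left(-54 - 10\right) L{\left(-16,19 \right)} = \left(-54 - 10\right) \frac{6}{7} = \left(-64\right) \frac{6}{7} = - \frac{384}{7}$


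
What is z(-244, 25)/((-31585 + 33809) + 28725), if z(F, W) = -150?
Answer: -150/30949 ≈ -0.0048467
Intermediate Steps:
z(-244, 25)/((-31585 + 33809) + 28725) = -150/((-31585 + 33809) + 28725) = -150/(2224 + 28725) = -150/30949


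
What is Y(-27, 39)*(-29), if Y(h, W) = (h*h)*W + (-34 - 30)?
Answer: -822643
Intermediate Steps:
Y(h, W) = -64 + W*h² (Y(h, W) = h²*W - 64 = W*h² - 64 = -64 + W*h²)
Y(-27, 39)*(-29) = (-64 + 39*(-27)²)*(-29) = (-64 + 39*729)*(-29) = (-64 + 28431)*(-29) = 28367*(-29) = -822643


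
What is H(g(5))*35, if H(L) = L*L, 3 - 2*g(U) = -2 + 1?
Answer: 140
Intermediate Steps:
g(U) = 2 (g(U) = 3/2 - (-2 + 1)/2 = 3/2 - 1/2*(-1) = 3/2 + 1/2 = 2)
H(L) = L**2
H(g(5))*35 = 2**2*35 = 4*35 = 140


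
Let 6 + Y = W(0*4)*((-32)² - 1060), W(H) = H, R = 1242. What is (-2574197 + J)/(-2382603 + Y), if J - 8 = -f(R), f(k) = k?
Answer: 858477/794203 ≈ 1.0809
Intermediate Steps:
Y = -6 (Y = -6 + (0*4)*((-32)² - 1060) = -6 + 0*(1024 - 1060) = -6 + 0*(-36) = -6 + 0 = -6)
J = -1234 (J = 8 - 1*1242 = 8 - 1242 = -1234)
(-2574197 + J)/(-2382603 + Y) = (-2574197 - 1234)/(-2382603 - 6) = -2575431/(-2382609) = -2575431*(-1/2382609) = 858477/794203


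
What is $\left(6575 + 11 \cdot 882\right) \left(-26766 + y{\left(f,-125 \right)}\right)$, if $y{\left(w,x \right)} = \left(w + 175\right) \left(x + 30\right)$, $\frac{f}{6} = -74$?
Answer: $-19711447$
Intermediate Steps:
$f = -444$ ($f = 6 \left(-74\right) = -444$)
$y{\left(w,x \right)} = \left(30 + x\right) \left(175 + w\right)$ ($y{\left(w,x \right)} = \left(175 + w\right) \left(30 + x\right) = \left(30 + x\right) \left(175 + w\right)$)
$\left(6575 + 11 \cdot 882\right) \left(-26766 + y{\left(f,-125 \right)}\right) = \left(6575 + 11 \cdot 882\right) \left(-26766 + \left(5250 + 30 \left(-444\right) + 175 \left(-125\right) - -55500\right)\right) = \left(6575 + 9702\right) \left(-26766 + \left(5250 - 13320 - 21875 + 55500\right)\right) = 16277 \left(-26766 + 25555\right) = 16277 \left(-1211\right) = -19711447$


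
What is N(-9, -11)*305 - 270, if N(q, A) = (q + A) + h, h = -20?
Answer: -12470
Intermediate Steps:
N(q, A) = -20 + A + q (N(q, A) = (q + A) - 20 = (A + q) - 20 = -20 + A + q)
N(-9, -11)*305 - 270 = (-20 - 11 - 9)*305 - 270 = -40*305 - 270 = -12200 - 270 = -12470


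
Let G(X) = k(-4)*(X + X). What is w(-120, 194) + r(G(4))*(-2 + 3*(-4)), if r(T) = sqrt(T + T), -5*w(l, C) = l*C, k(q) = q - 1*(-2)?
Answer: 4656 - 56*I*sqrt(2) ≈ 4656.0 - 79.196*I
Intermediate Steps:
k(q) = 2 + q (k(q) = q + 2 = 2 + q)
G(X) = -4*X (G(X) = (2 - 4)*(X + X) = -4*X)
w(l, C) = -C*l/5 (w(l, C) = -l*C/5 = -C*l/5)
r(T) = sqrt(2)*sqrt(T) (r(T) = sqrt(2*T) = sqrt(2)*sqrt(T))
w(-120, 194) + r(G(4))*(-2 + 3*(-4)) = -1/5*194*(-120) + (sqrt(2)*sqrt(-4*4))*(-2 + 3*(-4)) = 4656 + (sqrt(2)*sqrt(-16))*(-2 - 12) = 4656 + (sqrt(2)*(4*I))*(-14) = 4656 + (4*I*sqrt(2))*(-14) = 4656 - 56*I*sqrt(2)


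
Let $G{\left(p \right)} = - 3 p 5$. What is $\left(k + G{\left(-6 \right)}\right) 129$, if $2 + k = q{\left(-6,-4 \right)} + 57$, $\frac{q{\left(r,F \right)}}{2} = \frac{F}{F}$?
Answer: $18963$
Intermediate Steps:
$q{\left(r,F \right)} = 2$ ($q{\left(r,F \right)} = 2 \frac{F}{F} = 2 \cdot 1 = 2$)
$G{\left(p \right)} = - 15 p$
$k = 57$ ($k = -2 + \left(2 + 57\right) = -2 + 59 = 57$)
$\left(k + G{\left(-6 \right)}\right) 129 = \left(57 - -90\right) 129 = \left(57 + 90\right) 129 = 147 \cdot 129 = 18963$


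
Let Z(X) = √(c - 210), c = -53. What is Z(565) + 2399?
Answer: 2399 + I*√263 ≈ 2399.0 + 16.217*I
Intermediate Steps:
Z(X) = I*√263 (Z(X) = √(-53 - 210) = √(-263) = I*√263)
Z(565) + 2399 = I*√263 + 2399 = 2399 + I*√263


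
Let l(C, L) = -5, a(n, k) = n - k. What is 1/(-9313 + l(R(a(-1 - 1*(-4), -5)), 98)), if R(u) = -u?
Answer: -1/9318 ≈ -0.00010732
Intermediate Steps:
1/(-9313 + l(R(a(-1 - 1*(-4), -5)), 98)) = 1/(-9313 - 5) = 1/(-9318) = -1/9318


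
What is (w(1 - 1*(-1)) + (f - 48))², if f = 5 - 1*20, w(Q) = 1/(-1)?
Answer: 4096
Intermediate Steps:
w(Q) = -1 (w(Q) = 1*(-1) = -1)
f = -15 (f = 5 - 20 = -15)
(w(1 - 1*(-1)) + (f - 48))² = (-1 + (-15 - 48))² = (-1 - 63)² = (-64)² = 4096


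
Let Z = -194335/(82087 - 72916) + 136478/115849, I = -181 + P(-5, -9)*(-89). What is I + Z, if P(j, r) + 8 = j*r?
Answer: -3712217271523/1062451179 ≈ -3494.0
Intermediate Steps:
P(j, r) = -8 + j*r
I = -3474 (I = -181 + (-8 - 5*(-9))*(-89) = -181 + (-8 + 45)*(-89) = -181 + 37*(-89) = -181 - 3293 = -3474)
Z = -21261875677/1062451179 (Z = -194335/9171 + 136478*(1/115849) = -194335*1/9171 + 136478/115849 = -194335/9171 + 136478/115849 = -21261875677/1062451179 ≈ -20.012)
I + Z = -3474 - 21261875677/1062451179 = -3712217271523/1062451179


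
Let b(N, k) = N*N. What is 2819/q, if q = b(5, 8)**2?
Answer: 2819/625 ≈ 4.5104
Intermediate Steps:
b(N, k) = N**2
q = 625 (q = (5**2)**2 = 25**2 = 625)
2819/q = 2819/625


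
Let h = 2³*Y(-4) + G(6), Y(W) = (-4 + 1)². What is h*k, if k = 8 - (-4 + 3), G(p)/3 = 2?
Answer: 702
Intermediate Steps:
G(p) = 6 (G(p) = 3*2 = 6)
Y(W) = 9 (Y(W) = (-3)² = 9)
h = 78 (h = 2³*9 + 6 = 8*9 + 6 = 72 + 6 = 78)
k = 9 (k = 8 - 1*(-1) = 8 + 1 = 9)
h*k = 78*9 = 702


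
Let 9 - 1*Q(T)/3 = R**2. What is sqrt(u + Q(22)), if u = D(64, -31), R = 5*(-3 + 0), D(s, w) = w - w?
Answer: 18*I*sqrt(2) ≈ 25.456*I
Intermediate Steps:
D(s, w) = 0
R = -15 (R = 5*(-3) = -15)
u = 0
Q(T) = -648 (Q(T) = 27 - 3*(-15)**2 = 27 - 3*225 = 27 - 675 = -648)
sqrt(u + Q(22)) = sqrt(0 - 648) = sqrt(-648) = 18*I*sqrt(2)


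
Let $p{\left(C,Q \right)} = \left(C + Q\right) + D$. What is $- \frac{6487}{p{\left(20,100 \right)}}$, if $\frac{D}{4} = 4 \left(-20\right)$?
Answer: $\frac{6487}{200} \approx 32.435$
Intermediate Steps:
$D = -320$ ($D = 4 \cdot 4 \left(-20\right) = 4 \left(-80\right) = -320$)
$p{\left(C,Q \right)} = -320 + C + Q$ ($p{\left(C,Q \right)} = \left(C + Q\right) - 320 = -320 + C + Q$)
$- \frac{6487}{p{\left(20,100 \right)}} = - \frac{6487}{-320 + 20 + 100} = - \frac{6487}{-200} = \left(-6487\right) \left(- \frac{1}{200}\right) = \frac{6487}{200}$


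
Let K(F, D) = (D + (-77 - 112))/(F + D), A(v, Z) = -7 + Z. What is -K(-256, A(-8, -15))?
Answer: -211/278 ≈ -0.75899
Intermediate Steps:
K(F, D) = (-189 + D)/(D + F) (K(F, D) = (D - 189)/(D + F) = (-189 + D)/(D + F))
-K(-256, A(-8, -15)) = -(-189 + (-7 - 15))/((-7 - 15) - 256) = -(-189 - 22)/(-22 - 256) = -(-211)/(-278) = -(-1)*(-211)/278 = -1*211/278 = -211/278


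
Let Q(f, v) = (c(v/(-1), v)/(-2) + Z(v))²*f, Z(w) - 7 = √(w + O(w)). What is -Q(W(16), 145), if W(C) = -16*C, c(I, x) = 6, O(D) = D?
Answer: 78336 + 2048*√290 ≈ 1.1321e+5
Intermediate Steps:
Z(w) = 7 + √2*√w (Z(w) = 7 + √(w + w) = 7 + √(2*w) = 7 + √2*√w)
Q(f, v) = f*(4 + √2*√v)² (Q(f, v) = (6/(-2) + (7 + √2*√v))²*f = (6*(-½) + (7 + √2*√v))²*f = (-3 + (7 + √2*√v))²*f = (4 + √2*√v)²*f = f*(4 + √2*√v)²)
-Q(W(16), 145) = -(-16*16)*(4 + √2*√145)² = -(-256)*(4 + √290)² = 256*(4 + √290)²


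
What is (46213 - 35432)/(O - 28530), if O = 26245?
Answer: -10781/2285 ≈ -4.7182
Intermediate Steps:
(46213 - 35432)/(O - 28530) = (46213 - 35432)/(26245 - 28530) = 10781/(-2285) = 10781*(-1/2285) = -10781/2285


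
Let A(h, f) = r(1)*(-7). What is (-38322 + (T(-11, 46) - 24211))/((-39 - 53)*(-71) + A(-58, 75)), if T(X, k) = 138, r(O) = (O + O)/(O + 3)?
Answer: -124790/13057 ≈ -9.5573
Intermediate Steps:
r(O) = 2*O/(3 + O) (r(O) = (2*O)/(3 + O) = 2*O/(3 + O))
A(h, f) = -7/2 (A(h, f) = (2*1/(3 + 1))*(-7) = (2*1/4)*(-7) = (2*1*(1/4))*(-7) = (1/2)*(-7) = -7/2)
(-38322 + (T(-11, 46) - 24211))/((-39 - 53)*(-71) + A(-58, 75)) = (-38322 + (138 - 24211))/((-39 - 53)*(-71) - 7/2) = (-38322 - 24073)/(-92*(-71) - 7/2) = -62395/(6532 - 7/2) = -62395/13057/2 = -62395*2/13057 = -124790/13057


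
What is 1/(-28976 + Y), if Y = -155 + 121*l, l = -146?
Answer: -1/46797 ≈ -2.1369e-5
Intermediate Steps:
Y = -17821 (Y = -155 + 121*(-146) = -155 - 17666 = -17821)
1/(-28976 + Y) = 1/(-28976 - 17821) = 1/(-46797) = -1/46797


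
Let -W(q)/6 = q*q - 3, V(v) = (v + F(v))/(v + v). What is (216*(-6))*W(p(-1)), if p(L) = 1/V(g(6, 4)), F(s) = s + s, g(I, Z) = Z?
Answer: -19872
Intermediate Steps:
F(s) = 2*s
V(v) = 3/2 (V(v) = (v + 2*v)/(v + v) = (3*v)/((2*v)) = (3*v)*(1/(2*v)) = 3/2)
p(L) = 2/3 (p(L) = 1/(3/2) = 2/3)
W(q) = 18 - 6*q**2 (W(q) = -6*(q*q - 3) = -6*(q**2 - 3) = -6*(-3 + q**2) = 18 - 6*q**2)
(216*(-6))*W(p(-1)) = (216*(-6))*(18 - 6*(2/3)**2) = -1296*(18 - 6*4/9) = -1296*(18 - 8/3) = -1296*46/3 = -19872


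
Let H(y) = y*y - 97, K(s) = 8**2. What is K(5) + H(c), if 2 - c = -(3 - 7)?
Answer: -29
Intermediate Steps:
K(s) = 64
c = -2 (c = 2 - (-1)*(3 - 7) = 2 - (-1)*(-4) = 2 - 1*4 = 2 - 4 = -2)
H(y) = -97 + y**2 (H(y) = y**2 - 97 = -97 + y**2)
K(5) + H(c) = 64 + (-97 + (-2)**2) = 64 + (-97 + 4) = 64 - 93 = -29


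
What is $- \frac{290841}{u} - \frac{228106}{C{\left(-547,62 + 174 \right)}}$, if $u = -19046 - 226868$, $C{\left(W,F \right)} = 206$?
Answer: $- \frac{28017272819}{25329142} \approx -1106.1$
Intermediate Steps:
$u = -245914$ ($u = -19046 - 226868 = -245914$)
$- \frac{290841}{u} - \frac{228106}{C{\left(-547,62 + 174 \right)}} = - \frac{290841}{-245914} - \frac{228106}{206} = \left(-290841\right) \left(- \frac{1}{245914}\right) - \frac{114053}{103} = \frac{290841}{245914} - \frac{114053}{103} = - \frac{28017272819}{25329142}$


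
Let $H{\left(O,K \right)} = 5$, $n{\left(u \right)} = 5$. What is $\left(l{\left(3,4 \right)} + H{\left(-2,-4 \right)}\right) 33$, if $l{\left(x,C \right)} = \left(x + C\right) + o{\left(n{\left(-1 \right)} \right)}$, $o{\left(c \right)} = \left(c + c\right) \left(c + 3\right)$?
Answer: $3036$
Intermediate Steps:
$o{\left(c \right)} = 2 c \left(3 + c\right)$
$l{\left(x,C \right)} = 80 + C + x$ ($l{\left(x,C \right)} = \left(x + C\right) + 2 \cdot 5 \left(3 + 5\right) = \left(C + x\right) + 2 \cdot 5 \cdot 8 = \left(C + x\right) + 80 = 80 + C + x$)
$\left(l{\left(3,4 \right)} + H{\left(-2,-4 \right)}\right) 33 = \left(\left(80 + 4 + 3\right) + 5\right) 33 = \left(87 + 5\right) 33 = 92 \cdot 33 = 3036$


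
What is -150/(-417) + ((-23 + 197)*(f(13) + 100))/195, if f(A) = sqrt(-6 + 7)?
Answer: 817512/9035 ≈ 90.483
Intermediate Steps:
f(A) = 1 (f(A) = sqrt(1) = 1)
-150/(-417) + ((-23 + 197)*(f(13) + 100))/195 = -150/(-417) + ((-23 + 197)*(1 + 100))/195 = -150*(-1/417) + (174*101)*(1/195) = 50/139 + 17574*(1/195) = 50/139 + 5858/65 = 817512/9035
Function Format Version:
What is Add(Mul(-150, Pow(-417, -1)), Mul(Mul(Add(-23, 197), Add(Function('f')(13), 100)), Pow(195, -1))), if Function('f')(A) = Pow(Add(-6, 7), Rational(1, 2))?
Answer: Rational(817512, 9035) ≈ 90.483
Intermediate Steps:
Function('f')(A) = 1 (Function('f')(A) = Pow(1, Rational(1, 2)) = 1)
Add(Mul(-150, Pow(-417, -1)), Mul(Mul(Add(-23, 197), Add(Function('f')(13), 100)), Pow(195, -1))) = Add(Mul(-150, Pow(-417, -1)), Mul(Mul(Add(-23, 197), Add(1, 100)), Pow(195, -1))) = Add(Mul(-150, Rational(-1, 417)), Mul(Mul(174, 101), Rational(1, 195))) = Add(Rational(50, 139), Mul(17574, Rational(1, 195))) = Add(Rational(50, 139), Rational(5858, 65)) = Rational(817512, 9035)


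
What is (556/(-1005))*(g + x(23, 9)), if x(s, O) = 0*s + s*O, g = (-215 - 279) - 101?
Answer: 215728/1005 ≈ 214.65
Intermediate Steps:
g = -595 (g = -494 - 101 = -595)
x(s, O) = O*s (x(s, O) = 0 + O*s = O*s)
(556/(-1005))*(g + x(23, 9)) = (556/(-1005))*(-595 + 9*23) = (556*(-1/1005))*(-595 + 207) = -556/1005*(-388) = 215728/1005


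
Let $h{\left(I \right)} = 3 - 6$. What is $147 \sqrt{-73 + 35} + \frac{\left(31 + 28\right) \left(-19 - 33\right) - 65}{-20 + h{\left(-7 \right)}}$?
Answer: $\frac{3133}{23} + 147 i \sqrt{38} \approx 136.22 + 906.17 i$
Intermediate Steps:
$h{\left(I \right)} = -3$ ($h{\left(I \right)} = 3 - 6 = -3$)
$147 \sqrt{-73 + 35} + \frac{\left(31 + 28\right) \left(-19 - 33\right) - 65}{-20 + h{\left(-7 \right)}} = 147 \sqrt{-73 + 35} + \frac{\left(31 + 28\right) \left(-19 - 33\right) - 65}{-20 - 3} = 147 \sqrt{-38} + \frac{59 \left(-52\right) - 65}{-23} = 147 i \sqrt{38} + \left(-3068 - 65\right) \left(- \frac{1}{23}\right) = 147 i \sqrt{38} - - \frac{3133}{23} = 147 i \sqrt{38} + \frac{3133}{23} = \frac{3133}{23} + 147 i \sqrt{38}$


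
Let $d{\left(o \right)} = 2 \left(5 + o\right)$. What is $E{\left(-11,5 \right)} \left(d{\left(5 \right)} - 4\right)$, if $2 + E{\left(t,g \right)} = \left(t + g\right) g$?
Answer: $-512$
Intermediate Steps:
$E{\left(t,g \right)} = -2 + g \left(g + t\right)$ ($E{\left(t,g \right)} = -2 + \left(t + g\right) g = -2 + \left(g + t\right) g = -2 + g \left(g + t\right)$)
$d{\left(o \right)} = 10 + 2 o$
$E{\left(-11,5 \right)} \left(d{\left(5 \right)} - 4\right) = \left(-2 + 5^{2} + 5 \left(-11\right)\right) \left(\left(10 + 2 \cdot 5\right) - 4\right) = \left(-2 + 25 - 55\right) \left(\left(10 + 10\right) - 4\right) = - 32 \left(20 - 4\right) = \left(-32\right) 16 = -512$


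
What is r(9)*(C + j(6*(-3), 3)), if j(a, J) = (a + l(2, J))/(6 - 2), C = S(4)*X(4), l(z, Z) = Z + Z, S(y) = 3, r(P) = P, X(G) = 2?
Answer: 27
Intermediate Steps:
l(z, Z) = 2*Z
C = 6 (C = 3*2 = 6)
j(a, J) = J/2 + a/4 (j(a, J) = (a + 2*J)/(6 - 2) = (a + 2*J)/4 = (a + 2*J)*(¼) = J/2 + a/4)
r(9)*(C + j(6*(-3), 3)) = 9*(6 + ((½)*3 + (6*(-3))/4)) = 9*(6 + (3/2 + (¼)*(-18))) = 9*(6 + (3/2 - 9/2)) = 9*(6 - 3) = 9*3 = 27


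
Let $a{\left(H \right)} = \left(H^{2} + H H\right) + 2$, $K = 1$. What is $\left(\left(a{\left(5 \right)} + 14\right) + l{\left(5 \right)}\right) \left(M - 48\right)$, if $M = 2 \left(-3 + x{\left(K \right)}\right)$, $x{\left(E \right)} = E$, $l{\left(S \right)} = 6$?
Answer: $-3744$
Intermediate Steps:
$a{\left(H \right)} = 2 + 2 H^{2}$ ($a{\left(H \right)} = \left(H^{2} + H^{2}\right) + 2 = 2 H^{2} + 2 = 2 + 2 H^{2}$)
$M = -4$ ($M = 2 \left(-3 + 1\right) = 2 \left(-2\right) = -4$)
$\left(\left(a{\left(5 \right)} + 14\right) + l{\left(5 \right)}\right) \left(M - 48\right) = \left(\left(\left(2 + 2 \cdot 5^{2}\right) + 14\right) + 6\right) \left(-4 - 48\right) = \left(\left(\left(2 + 2 \cdot 25\right) + 14\right) + 6\right) \left(-52\right) = \left(\left(\left(2 + 50\right) + 14\right) + 6\right) \left(-52\right) = \left(\left(52 + 14\right) + 6\right) \left(-52\right) = \left(66 + 6\right) \left(-52\right) = 72 \left(-52\right) = -3744$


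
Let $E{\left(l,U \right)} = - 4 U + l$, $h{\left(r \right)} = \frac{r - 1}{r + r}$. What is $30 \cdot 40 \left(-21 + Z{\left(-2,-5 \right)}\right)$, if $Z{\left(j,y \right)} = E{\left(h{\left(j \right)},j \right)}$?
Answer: $-14700$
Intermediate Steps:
$h{\left(r \right)} = \frac{-1 + r}{2 r}$
$E{\left(l,U \right)} = l - 4 U$
$Z{\left(j,y \right)} = - 4 j + \frac{-1 + j}{2 j}$ ($Z{\left(j,y \right)} = \frac{-1 + j}{2 j} - 4 j = - 4 j + \frac{-1 + j}{2 j}$)
$30 \cdot 40 \left(-21 + Z{\left(-2,-5 \right)}\right) = 30 \cdot 40 \left(-21 + \frac{-1 - 2 - 8 \left(-2\right)^{2}}{2 \left(-2\right)}\right) = 1200 \left(-21 + \frac{1}{2} \left(- \frac{1}{2}\right) \left(-1 - 2 - 32\right)\right) = 1200 \left(-21 + \frac{1}{2} \left(- \frac{1}{2}\right) \left(-35\right)\right) = 1200 \left(-21 + \frac{35}{4}\right) = 1200 \left(- \frac{49}{4}\right) = -14700$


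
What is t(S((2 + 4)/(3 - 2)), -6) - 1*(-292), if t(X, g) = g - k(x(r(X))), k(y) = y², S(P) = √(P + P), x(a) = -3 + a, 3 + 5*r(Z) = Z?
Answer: 6814/25 + 72*√3/25 ≈ 277.55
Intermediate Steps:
r(Z) = -⅗ + Z/5
S(P) = √2*√P (S(P) = √(2*P) = √2*√P)
t(X, g) = g - (-18/5 + X/5)² (t(X, g) = g - (-3 + (-⅗ + X/5))² = g - (-18/5 + X/5)²)
t(S((2 + 4)/(3 - 2)), -6) - 1*(-292) = (-6 - (-18 + √2*√((2 + 4)/(3 - 2)))²/25) - 1*(-292) = (-6 - (-18 + √2*√(6/1))²/25) + 292 = (-6 - (-18 + √2*√(6*1))²/25) + 292 = (-6 - (-18 + √2*√6)²/25) + 292 = (-6 - (-18 + 2*√3)²/25) + 292 = 286 - (-18 + 2*√3)²/25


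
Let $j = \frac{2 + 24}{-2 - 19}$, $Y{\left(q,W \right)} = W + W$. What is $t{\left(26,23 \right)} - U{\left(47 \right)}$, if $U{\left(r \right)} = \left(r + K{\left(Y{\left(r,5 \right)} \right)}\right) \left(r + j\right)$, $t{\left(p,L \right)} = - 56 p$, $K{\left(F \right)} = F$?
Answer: $- \frac{28451}{7} \approx -4064.4$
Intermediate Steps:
$Y{\left(q,W \right)} = 2 W$
$j = - \frac{26}{21}$ ($j = \frac{26}{-21} = 26 \left(- \frac{1}{21}\right) = - \frac{26}{21} \approx -1.2381$)
$U{\left(r \right)} = \left(10 + r\right) \left(- \frac{26}{21} + r\right)$ ($U{\left(r \right)} = \left(r + 2 \cdot 5\right) \left(r - \frac{26}{21}\right) = \left(r + 10\right) \left(- \frac{26}{21} + r\right) = \left(10 + r\right) \left(- \frac{26}{21} + r\right)$)
$t{\left(26,23 \right)} - U{\left(47 \right)} = \left(-56\right) 26 - \left(- \frac{260}{21} + 47^{2} + \frac{184}{21} \cdot 47\right) = -1456 - \left(- \frac{260}{21} + 2209 + \frac{8648}{21}\right) = -1456 - \frac{18259}{7} = - \frac{28451}{7}$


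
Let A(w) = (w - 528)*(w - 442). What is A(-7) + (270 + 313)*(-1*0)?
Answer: 240215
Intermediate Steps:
A(w) = (-528 + w)*(-442 + w)
A(-7) + (270 + 313)*(-1*0) = (233376 + (-7)² - 970*(-7)) + (270 + 313)*(-1*0) = (233376 + 49 + 6790) + 583*0 = 240215 + 0 = 240215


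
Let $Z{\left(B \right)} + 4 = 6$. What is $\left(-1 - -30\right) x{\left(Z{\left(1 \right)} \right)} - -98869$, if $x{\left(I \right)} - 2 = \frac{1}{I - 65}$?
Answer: $\frac{6232372}{63} \approx 98927.0$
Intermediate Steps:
$Z{\left(B \right)} = 2$ ($Z{\left(B \right)} = -4 + 6 = 2$)
$x{\left(I \right)} = 2 + \frac{1}{-65 + I}$ ($x{\left(I \right)} = 2 + \frac{1}{I - 65} = 2 + \frac{1}{-65 + I}$)
$\left(-1 - -30\right) x{\left(Z{\left(1 \right)} \right)} - -98869 = \left(-1 - -30\right) \frac{-129 + 2 \cdot 2}{-65 + 2} - -98869 = \left(-1 + 30\right) \frac{-129 + 4}{-63} + 98869 = 29 \left(\left(- \frac{1}{63}\right) \left(-125\right)\right) + 98869 = 29 \cdot \frac{125}{63} + 98869 = \frac{3625}{63} + 98869 = \frac{6232372}{63}$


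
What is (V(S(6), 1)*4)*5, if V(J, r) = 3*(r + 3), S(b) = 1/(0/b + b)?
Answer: 240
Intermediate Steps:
S(b) = 1/b (S(b) = 1/(0 + b) = 1/b)
V(J, r) = 9 + 3*r (V(J, r) = 3*(3 + r) = 9 + 3*r)
(V(S(6), 1)*4)*5 = ((9 + 3*1)*4)*5 = ((9 + 3)*4)*5 = (12*4)*5 = 48*5 = 240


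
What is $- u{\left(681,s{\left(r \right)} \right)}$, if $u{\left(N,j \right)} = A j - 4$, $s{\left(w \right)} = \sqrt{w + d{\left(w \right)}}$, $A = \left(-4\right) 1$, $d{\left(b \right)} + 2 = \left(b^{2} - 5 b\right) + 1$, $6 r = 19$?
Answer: $4 + \frac{2 i \sqrt{131}}{3} \approx 4.0 + 7.6303 i$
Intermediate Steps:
$r = \frac{19}{6}$ ($r = \frac{1}{6} \cdot 19 = \frac{19}{6} \approx 3.1667$)
$d{\left(b \right)} = -1 + b^{2} - 5 b$ ($d{\left(b \right)} = -2 + \left(\left(b^{2} - 5 b\right) + 1\right) = -2 + \left(1 + b^{2} - 5 b\right) = -1 + b^{2} - 5 b$)
$A = -4$
$s{\left(w \right)} = \sqrt{-1 + w^{2} - 4 w}$ ($s{\left(w \right)} = \sqrt{w - \left(1 - w^{2} + 5 w\right)} = \sqrt{-1 + w^{2} - 4 w}$)
$u{\left(N,j \right)} = -4 - 4 j$ ($u{\left(N,j \right)} = - 4 j - 4 = -4 - 4 j$)
$- u{\left(681,s{\left(r \right)} \right)} = - (-4 - 4 \sqrt{-1 + \left(\frac{19}{6}\right)^{2} - \frac{38}{3}}) = - (-4 - 4 \sqrt{-1 + \frac{361}{36} - \frac{38}{3}}) = - (-4 - 4 \sqrt{- \frac{131}{36}}) = - (-4 - 4 \frac{i \sqrt{131}}{6}) = - (-4 - \frac{2 i \sqrt{131}}{3}) = 4 + \frac{2 i \sqrt{131}}{3}$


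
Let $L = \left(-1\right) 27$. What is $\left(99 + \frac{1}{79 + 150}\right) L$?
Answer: $- \frac{612144}{229} \approx -2673.1$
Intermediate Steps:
$L = -27$
$\left(99 + \frac{1}{79 + 150}\right) L = \left(99 + \frac{1}{79 + 150}\right) \left(-27\right) = \left(99 + \frac{1}{229}\right) \left(-27\right) = \frac{22672}{229} \left(-27\right) = - \frac{612144}{229}$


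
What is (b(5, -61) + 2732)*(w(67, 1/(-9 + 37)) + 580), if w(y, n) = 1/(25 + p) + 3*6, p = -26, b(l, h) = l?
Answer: 1633989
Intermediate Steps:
w(y, n) = 17 (w(y, n) = 1/(25 - 26) + 3*6 = 1/(-1) + 18 = -1 + 18 = 17)
(b(5, -61) + 2732)*(w(67, 1/(-9 + 37)) + 580) = (5 + 2732)*(17 + 580) = 2737*597 = 1633989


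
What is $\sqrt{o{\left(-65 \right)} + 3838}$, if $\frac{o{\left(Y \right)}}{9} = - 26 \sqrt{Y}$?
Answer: $\sqrt{3838 - 234 i \sqrt{65}} \approx 63.697 - 14.809 i$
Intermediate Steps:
$o{\left(Y \right)} = - 234 \sqrt{Y}$ ($o{\left(Y \right)} = 9 \left(- 26 \sqrt{Y}\right) = - 234 \sqrt{Y}$)
$\sqrt{o{\left(-65 \right)} + 3838} = \sqrt{- 234 \sqrt{-65} + 3838} = \sqrt{- 234 i \sqrt{65} + 3838} = \sqrt{3838 - 234 i \sqrt{65}}$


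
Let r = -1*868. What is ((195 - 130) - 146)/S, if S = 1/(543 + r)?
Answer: 26325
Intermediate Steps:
r = -868
S = -1/325 (S = 1/(543 - 868) = 1/(-325) = -1/325 ≈ -0.0030769)
((195 - 130) - 146)/S = ((195 - 130) - 146)/(-1/325) = (65 - 146)*(-325) = -81*(-325) = 26325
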